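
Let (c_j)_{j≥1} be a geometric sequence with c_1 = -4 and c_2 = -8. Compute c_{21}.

Common ratio r = 2.
c_j = (-4)·2^(j-1).
c_{21} = (-4)·2^20 = -4194304.

-4194304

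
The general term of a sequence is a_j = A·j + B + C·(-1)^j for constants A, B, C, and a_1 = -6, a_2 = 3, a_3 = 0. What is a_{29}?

78

Plug in j = 1, 2, 3: A + B - C = -6; 2A + B + C = 3; 3A + B - C = 0.
Subtracting the first from the second: A + 2C = 9.
Subtracting the second from the third: A - 2C = -3.
Solving: C = 3, A = 3, then B = -6.
Therefore a_{29} = 87 + (-6) + 3·(-1) = 78.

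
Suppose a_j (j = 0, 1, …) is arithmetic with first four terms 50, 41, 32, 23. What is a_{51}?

Common difference d = -9.
a_j = 50 + (j - 0)·(-9).
a_{51} = 50 + 51·(-9) = -409.

-409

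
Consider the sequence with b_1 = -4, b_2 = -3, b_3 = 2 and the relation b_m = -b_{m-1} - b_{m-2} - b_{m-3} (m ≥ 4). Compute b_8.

Iterate the recurrence:
b_4 = 5;  b_5 = -4;  b_6 = -3;  b_7 = 2;  b_8 = 5.

5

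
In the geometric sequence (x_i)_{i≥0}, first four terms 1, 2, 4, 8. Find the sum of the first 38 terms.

Common ratio r = 2.
x_i = 1·2^(i-0).
S = 1·(2^38 - 1)/(2 - 1) = 1·(274877906944 - 1)/(1) = 274877906943.

274877906943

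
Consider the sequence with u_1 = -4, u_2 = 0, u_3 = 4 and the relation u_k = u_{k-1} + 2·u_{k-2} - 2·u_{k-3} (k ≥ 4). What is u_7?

Applying the relation repeatedly:
u_4 = 12, u_5 = 20, u_6 = 36, u_7 = 52.

52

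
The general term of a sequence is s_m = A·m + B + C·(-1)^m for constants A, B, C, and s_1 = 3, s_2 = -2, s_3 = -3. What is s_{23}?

The three given values yield: A + B - C = 3; 2A + B + C = -2; 3A + B - C = -3.
Subtracting the first from the second: A + 2C = -5.
Subtracting the second from the third: A - 2C = -1.
Solving: C = -1, A = -3, then B = 5.
So s_m = -3·m + 5 + (-1)·(-1)^m; at m=23 this is -63.

-63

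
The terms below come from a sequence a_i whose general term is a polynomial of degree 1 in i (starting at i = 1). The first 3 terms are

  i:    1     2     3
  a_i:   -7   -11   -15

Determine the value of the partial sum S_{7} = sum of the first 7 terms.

1st diffs: -4, -4 (constant).
So a_i = -4i - 3.
Continuing: -19, -23, -27, -31.
Summing i = 1..7 (7 terms) gives -133.

-133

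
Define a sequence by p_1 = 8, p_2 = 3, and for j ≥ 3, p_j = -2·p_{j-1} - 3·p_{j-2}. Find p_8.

Compute successive terms:
p_3 = -30  p_4 = 51  p_5 = -12  p_6 = -129  p_7 = 294  p_8 = -201.

-201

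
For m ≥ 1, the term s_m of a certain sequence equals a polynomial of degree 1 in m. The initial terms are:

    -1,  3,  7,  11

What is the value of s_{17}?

63

1st diffs: 4, 4, 4 (constant).
So s_m = 4m - 5.
Evaluating at m = 17 gives s_{17} = 63.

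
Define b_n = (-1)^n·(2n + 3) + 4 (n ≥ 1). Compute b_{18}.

(-1)^18 = 1; 2n + 3 at n=18 is 39; so b_{18} = 43.

43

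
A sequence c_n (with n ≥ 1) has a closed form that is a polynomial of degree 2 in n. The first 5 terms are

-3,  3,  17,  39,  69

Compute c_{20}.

1479

1st diffs: 6, 14, 22, 30.
2nd diffs: 8, 8, 8 (constant).
Newton forward-difference form: c_n = -3 + 6·C(n-1,1) + 8·C(n-1,2).
At n = 20: n-1 = 19, so c_{20} = -3 + 114 + 1368 = 1479.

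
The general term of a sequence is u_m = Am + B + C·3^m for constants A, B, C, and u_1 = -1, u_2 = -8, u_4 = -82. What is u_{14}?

-4782980

Plug in m = 1, 2, 4: A + B + 3C = -1; 2A + B + 9C = -8; 4A + B + 81C = -82.
Subtracting the first from the second: A + 6C = -7.
Subtracting the second from the third: 2A + 72C = -74.
Solving: C = -1, A = -1, then B = 3.
Hence u_{14} = -1·14 + 3 + (-1)·4782969 = -4782980.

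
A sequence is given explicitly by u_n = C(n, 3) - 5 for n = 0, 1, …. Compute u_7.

C(7, 3) = 35, so u_7 = 30.

30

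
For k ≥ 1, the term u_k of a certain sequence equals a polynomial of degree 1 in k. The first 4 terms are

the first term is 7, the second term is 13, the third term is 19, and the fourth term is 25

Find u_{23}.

139

1st diffs: 6, 6, 6 (constant).
So u_k = 6k + 1.
Evaluating at k = 23 gives u_{23} = 139.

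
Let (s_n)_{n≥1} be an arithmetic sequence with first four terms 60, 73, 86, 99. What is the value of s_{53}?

736

Common difference d = 13.
s_n = 60 + (n - 1)·13.
s_{53} = 60 + 52·13 = 736.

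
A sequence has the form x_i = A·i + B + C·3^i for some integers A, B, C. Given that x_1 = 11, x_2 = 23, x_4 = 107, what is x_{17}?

Write the equations: A + B + 3C = 11; 2A + B + 9C = 23; 4A + B + 81C = 107.
Subtracting the first from the second: A + 6C = 12.
Subtracting the second from the third: 2A + 72C = 84.
Solving: C = 1, A = 6, then B = 2.
So x_i = 6·i + 2 + 1·3^i; at i=17 this is 129140267.

129140267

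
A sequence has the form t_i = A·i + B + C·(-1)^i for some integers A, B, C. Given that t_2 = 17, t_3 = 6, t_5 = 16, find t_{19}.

At i = 2, 3, 5: 2A + B + C = 17; 3A + B - C = 6; 5A + B - C = 16.
Subtracting the first from the second: A - 2C = -11.
Subtracting the second from the third: 2A = 10.
Solving: C = 8, A = 5, then B = -1.
So t_i = 5·i + (-1) + 8·(-1)^i; at i=19 this is 86.

86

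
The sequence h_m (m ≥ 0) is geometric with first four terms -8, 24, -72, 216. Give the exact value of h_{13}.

Common ratio r = -3.
h_m = (-8)·(-3)^(m-0).
h_{13} = (-8)·(-3)^13 = 12754584.

12754584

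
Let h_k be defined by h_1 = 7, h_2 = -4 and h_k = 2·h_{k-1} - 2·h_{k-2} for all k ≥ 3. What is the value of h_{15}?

1408

Step forward from the initial values:
h_3 = -22, h_4 = -36, h_5 = -28, …, h_{12} = -576, h_{13} = -448, h_{14} = 256, h_{15} = 1408.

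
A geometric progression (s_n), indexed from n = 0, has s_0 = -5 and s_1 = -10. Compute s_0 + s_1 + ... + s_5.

-315

Common ratio r = 2.
s_n = (-5)·2^(n-0).
S = (-5)·(2^6 - 1)/(2 - 1) = (-5)·(64 - 1)/(1) = -315.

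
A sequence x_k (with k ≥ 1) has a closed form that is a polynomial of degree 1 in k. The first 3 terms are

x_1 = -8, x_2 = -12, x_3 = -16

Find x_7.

1st diffs: -4, -4 (constant).
So x_k = -4k - 4.
Evaluating at k = 7 gives x_7 = -32.

-32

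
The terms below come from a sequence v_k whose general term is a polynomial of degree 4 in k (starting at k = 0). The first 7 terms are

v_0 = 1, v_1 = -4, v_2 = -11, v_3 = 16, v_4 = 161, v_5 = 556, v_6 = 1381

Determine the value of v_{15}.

1st diffs: -5, -7, 27, 145, 395, 825.
2nd diffs: -2, 34, 118, 250, 430.
3rd diffs: 36, 84, 132, 180.
4th diffs: 48, 48, 48 (constant).
Newton forward-difference form: v_k = 1 + (-5)·C(k,1) + (-2)·C(k,2) + 36·C(k,3) + 48·C(k,4).
At k = 15: k = 15, so v_{15} = 1 - 75 - 210 + 16380 + 65520 = 81616.

81616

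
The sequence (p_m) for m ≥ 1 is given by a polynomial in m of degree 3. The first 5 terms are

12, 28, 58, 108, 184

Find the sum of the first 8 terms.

1748

1st diffs: 16, 30, 50, 76.
2nd diffs: 14, 20, 26.
3rd diffs: 6, 6 (constant).
So p_m = m^3 + m^2 + 6m + 4.
Continuing: 292, 438, 628.
Summing m = 1..8 (8 terms) gives 1748.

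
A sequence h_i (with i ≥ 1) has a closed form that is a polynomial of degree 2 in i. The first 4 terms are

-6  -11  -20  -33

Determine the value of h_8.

-125

1st diffs: -5, -9, -13.
2nd diffs: -4, -4 (constant).
Newton forward-difference form: h_i = -6 + (-5)·C(i-1,1) + (-4)·C(i-1,2).
At i = 8: i-1 = 7, so h_8 = -6 - 35 - 84 = -125.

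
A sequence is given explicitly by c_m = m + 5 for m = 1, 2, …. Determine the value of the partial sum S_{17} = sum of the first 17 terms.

Over m = 1..17: Σm = 153.
Total = (1)·153 + (5)·17 = 238.

238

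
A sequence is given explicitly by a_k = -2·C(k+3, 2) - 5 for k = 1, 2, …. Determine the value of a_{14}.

-277

C(17, 2) = 136, so a_{14} = -277.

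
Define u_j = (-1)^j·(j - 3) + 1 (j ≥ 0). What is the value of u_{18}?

16

(-1)^18 = 1; j - 3 at j=18 is 15; so u_{18} = 16.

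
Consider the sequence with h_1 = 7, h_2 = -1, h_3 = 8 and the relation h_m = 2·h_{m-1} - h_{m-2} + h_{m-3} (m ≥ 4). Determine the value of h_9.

Iterate the recurrence:
h_4 = 24  h_5 = 39  h_6 = 62  h_7 = 109  h_8 = 195  h_9 = 343.

343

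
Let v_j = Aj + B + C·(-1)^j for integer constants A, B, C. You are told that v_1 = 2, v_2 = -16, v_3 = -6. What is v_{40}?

At j = 1, 2, 3: A + B - C = 2; 2A + B + C = -16; 3A + B - C = -6.
Subtracting the first from the second: A + 2C = -18.
Subtracting the second from the third: A - 2C = 10.
Solving: C = -7, A = -4, then B = -1.
Hence v_{40} = -4·40 + (-1) + (-7)·1 = -168.

-168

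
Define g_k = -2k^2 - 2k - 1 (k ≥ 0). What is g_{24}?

g_{24} = -2·24^2 - 2·24 - 1 = -1201.

-1201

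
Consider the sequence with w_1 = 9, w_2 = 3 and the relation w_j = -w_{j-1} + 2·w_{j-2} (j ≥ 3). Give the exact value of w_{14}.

-16377

Compute successive terms:
w_3 = 15; w_4 = -9; w_5 = 39; …; w_{11} = 2055; w_{12} = -4089; w_{13} = 8199; w_{14} = -16377.
(Characteristic roots are 1 and -2.)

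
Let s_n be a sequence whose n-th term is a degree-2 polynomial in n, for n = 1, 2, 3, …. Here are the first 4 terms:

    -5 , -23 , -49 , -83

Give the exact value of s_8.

-299

1st diffs: -18, -26, -34.
2nd diffs: -8, -8 (constant).
Newton forward-difference form: s_n = -5 + (-18)·C(n-1,1) + (-8)·C(n-1,2).
At n = 8: n-1 = 7, so s_8 = -5 - 126 - 168 = -299.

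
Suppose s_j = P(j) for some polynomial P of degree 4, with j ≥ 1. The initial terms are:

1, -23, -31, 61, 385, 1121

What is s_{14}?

1st diffs: -24, -8, 92, 324, 736.
2nd diffs: 16, 100, 232, 412.
3rd diffs: 84, 132, 180.
4th diffs: 48, 48 (constant).
So s_j = 2j^4 - 6j^3 - 6j^2 + 6j + 5.
Evaluating at j = 14 gives s_{14} = 59281.

59281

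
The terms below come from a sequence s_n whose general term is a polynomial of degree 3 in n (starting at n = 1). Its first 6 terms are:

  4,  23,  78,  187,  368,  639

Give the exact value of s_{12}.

5163

1st diffs: 19, 55, 109, 181, 271.
2nd diffs: 36, 54, 72, 90.
3rd diffs: 18, 18, 18 (constant).
So s_n = 3n^3 - 2n + 3.
Evaluating at n = 12 gives s_{12} = 5163.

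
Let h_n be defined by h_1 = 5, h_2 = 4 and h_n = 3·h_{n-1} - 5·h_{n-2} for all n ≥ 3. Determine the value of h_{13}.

-45787

h_3 = -13  h_4 = -59  h_5 = -112  …  h_{10} = -491  h_{11} = -13288  h_{12} = -37409  h_{13} = -45787.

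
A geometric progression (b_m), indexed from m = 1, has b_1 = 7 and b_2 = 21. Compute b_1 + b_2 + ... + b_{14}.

16740388

Common ratio r = 3.
b_m = 7·3^(m-1).
S = 7·(3^14 - 1)/(3 - 1) = 7·(4782969 - 1)/(2) = 16740388.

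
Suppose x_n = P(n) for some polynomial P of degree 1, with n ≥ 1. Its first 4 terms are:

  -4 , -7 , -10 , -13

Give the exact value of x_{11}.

-34

1st diffs: -3, -3, -3 (constant).
So x_n = -3n - 1.
Evaluating at n = 11 gives x_{11} = -34.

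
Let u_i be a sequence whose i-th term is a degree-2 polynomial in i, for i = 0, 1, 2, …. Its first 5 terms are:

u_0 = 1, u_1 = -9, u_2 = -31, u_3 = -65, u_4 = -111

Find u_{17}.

1st diffs: -10, -22, -34, -46.
2nd diffs: -12, -12, -12 (constant).
Newton forward-difference form: u_i = 1 + (-10)·C(i,1) + (-12)·C(i,2).
At i = 17: i = 17, so u_{17} = 1 - 170 - 1632 = -1801.

-1801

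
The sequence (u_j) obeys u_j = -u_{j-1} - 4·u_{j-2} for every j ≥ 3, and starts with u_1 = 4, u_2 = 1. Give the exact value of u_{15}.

70255

Compute successive terms:
u_3 = -17; u_4 = 13; u_5 = 55; …; u_{12} = 5869; u_{13} = -15593; u_{14} = -7883; u_{15} = 70255.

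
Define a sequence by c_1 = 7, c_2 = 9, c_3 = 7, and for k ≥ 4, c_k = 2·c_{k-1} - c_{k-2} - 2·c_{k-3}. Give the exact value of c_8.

-65

Applying the relation repeatedly:
c_4 = -9  c_5 = -43  c_6 = -91  c_7 = -121  c_8 = -65.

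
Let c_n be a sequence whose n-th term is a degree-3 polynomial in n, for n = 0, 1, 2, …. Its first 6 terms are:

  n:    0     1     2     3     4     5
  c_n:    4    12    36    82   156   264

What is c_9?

1156

1st diffs: 8, 24, 46, 74, 108.
2nd diffs: 16, 22, 28, 34.
3rd diffs: 6, 6, 6 (constant).
So c_n = n^3 + 5n^2 + 2n + 4.
Evaluating at n = 9 gives c_9 = 1156.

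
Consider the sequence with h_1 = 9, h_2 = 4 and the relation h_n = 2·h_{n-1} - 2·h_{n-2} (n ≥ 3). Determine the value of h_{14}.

-256

Compute successive terms:
h_3 = -10;  h_4 = -28;  h_5 = -36;  …;  h_{11} = -160;  h_{12} = -448;  h_{13} = -576;  h_{14} = -256.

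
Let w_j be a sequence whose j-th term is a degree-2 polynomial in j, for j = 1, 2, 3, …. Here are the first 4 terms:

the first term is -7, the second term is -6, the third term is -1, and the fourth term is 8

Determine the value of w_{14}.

1st diffs: 1, 5, 9.
2nd diffs: 4, 4 (constant).
Newton forward-difference form: w_j = -7 + 1·C(j-1,1) + 4·C(j-1,2).
At j = 14: j-1 = 13, so w_{14} = -7 + 13 + 312 = 318.

318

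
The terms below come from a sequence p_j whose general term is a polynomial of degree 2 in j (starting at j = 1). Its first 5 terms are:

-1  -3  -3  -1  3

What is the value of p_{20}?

1st diffs: -2, 0, 2, 4.
2nd diffs: 2, 2, 2 (constant).
Newton forward-difference form: p_j = -1 + (-2)·C(j-1,1) + 2·C(j-1,2).
At j = 20: j-1 = 19, so p_{20} = -1 - 38 + 342 = 303.

303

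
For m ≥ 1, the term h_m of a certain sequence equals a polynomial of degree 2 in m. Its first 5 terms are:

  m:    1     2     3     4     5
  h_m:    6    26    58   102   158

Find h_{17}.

1st diffs: 20, 32, 44, 56.
2nd diffs: 12, 12, 12 (constant).
Newton forward-difference form: h_m = 6 + 20·C(m-1,1) + 12·C(m-1,2).
At m = 17: m-1 = 16, so h_{17} = 6 + 320 + 1440 = 1766.

1766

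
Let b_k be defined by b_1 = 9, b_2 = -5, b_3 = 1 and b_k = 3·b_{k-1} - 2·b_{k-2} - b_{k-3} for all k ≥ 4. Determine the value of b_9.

221

b_4 = 4; b_5 = 15; b_6 = 36; b_7 = 74; b_8 = 135; b_9 = 221.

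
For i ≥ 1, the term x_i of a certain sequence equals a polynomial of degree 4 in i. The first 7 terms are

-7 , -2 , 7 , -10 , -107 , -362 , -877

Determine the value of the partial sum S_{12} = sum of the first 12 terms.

-32732

1st diffs: 5, 9, -17, -97, -255, -515.
2nd diffs: 4, -26, -80, -158, -260.
3rd diffs: -30, -54, -78, -102.
4th diffs: -24, -24, -24 (constant).
Newton forward-difference form: x_i = -7 + 5·C(i-1,1) + 4·C(i-1,2) + (-30)·C(i-1,3) + (-24)·C(i-1,4).
Continuing: …, -1778, -3215, -5362, -8417, …, x_{12} = -12602.
Summing i = 1..12 (12 terms) gives -32732.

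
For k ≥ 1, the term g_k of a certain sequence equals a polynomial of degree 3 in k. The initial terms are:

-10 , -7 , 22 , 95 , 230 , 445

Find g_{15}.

8950

1st diffs: 3, 29, 73, 135, 215.
2nd diffs: 26, 44, 62, 80.
3rd diffs: 18, 18, 18 (constant).
So g_k = 3k^3 - 5k^2 - 3k - 5.
Evaluating at k = 15 gives g_{15} = 8950.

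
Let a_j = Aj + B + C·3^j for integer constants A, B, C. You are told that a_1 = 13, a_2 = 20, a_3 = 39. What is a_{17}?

Write the equations: A + B + 3C = 13; 2A + B + 9C = 20; 3A + B + 27C = 39.
Subtracting the first from the second: A + 6C = 7.
Subtracting the second from the third: A + 18C = 19.
Solving: C = 1, A = 1, then B = 9.
So a_j = 1·j + 9 + 1·3^j; at j=17 this is 129140189.

129140189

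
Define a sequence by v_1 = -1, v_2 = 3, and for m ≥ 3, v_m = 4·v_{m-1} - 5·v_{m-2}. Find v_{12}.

-34987

Compute successive terms:
v_3 = 17;  v_4 = 53;  v_5 = 127;  v_6 = 243;  v_7 = 337;  v_8 = 133;  v_9 = -1153;  v_{10} = -5277;  v_{11} = -15343;  v_{12} = -34987.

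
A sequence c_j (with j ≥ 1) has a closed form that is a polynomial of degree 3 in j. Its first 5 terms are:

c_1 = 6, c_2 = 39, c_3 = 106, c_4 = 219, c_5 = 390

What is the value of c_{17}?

11334

1st diffs: 33, 67, 113, 171.
2nd diffs: 34, 46, 58.
3rd diffs: 12, 12 (constant).
Newton forward-difference form: c_j = 6 + 33·C(j-1,1) + 34·C(j-1,2) + 12·C(j-1,3).
At j = 17: j-1 = 16, so c_{17} = 6 + 528 + 4080 + 6720 = 11334.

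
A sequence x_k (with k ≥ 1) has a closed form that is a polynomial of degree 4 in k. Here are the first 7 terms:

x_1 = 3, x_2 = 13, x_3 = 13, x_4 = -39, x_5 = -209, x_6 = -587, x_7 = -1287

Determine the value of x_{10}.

1st diffs: 10, 0, -52, -170, -378, -700.
2nd diffs: -10, -52, -118, -208, -322.
3rd diffs: -42, -66, -90, -114.
4th diffs: -24, -24, -24 (constant).
Newton forward-difference form: x_k = 3 + 10·C(k-1,1) + (-10)·C(k-1,2) + (-42)·C(k-1,3) + (-24)·C(k-1,4).
At k = 10: k-1 = 9, so x_{10} = 3 + 90 - 360 - 3528 - 3024 = -6819.

-6819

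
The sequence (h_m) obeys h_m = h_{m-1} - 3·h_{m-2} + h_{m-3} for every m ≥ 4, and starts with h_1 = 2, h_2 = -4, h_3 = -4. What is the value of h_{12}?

-518

Iterate the recurrence:
h_4 = 10, h_5 = 18, h_6 = -16, h_7 = -60, h_8 = 6, h_9 = 170, h_{10} = 92, h_{11} = -412, h_{12} = -518.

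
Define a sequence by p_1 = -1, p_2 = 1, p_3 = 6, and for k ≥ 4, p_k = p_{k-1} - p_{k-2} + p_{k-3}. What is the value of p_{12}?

4

Applying the relation repeatedly:
p_4 = 4;  p_5 = -1;  p_6 = 1;  p_7 = 6;  p_8 = 4;  p_9 = -1;  p_{10} = 1;  p_{11} = 6;  p_{12} = 4.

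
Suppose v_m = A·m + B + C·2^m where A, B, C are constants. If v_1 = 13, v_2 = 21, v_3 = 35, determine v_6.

Plug in m = 1, 2, 3: A + B + 2C = 13; 2A + B + 4C = 21; 3A + B + 8C = 35.
Subtracting the first from the second: A + 2C = 8.
Subtracting the second from the third: A + 4C = 14.
Solving: C = 3, A = 2, then B = 5.
Hence v_6 = 2·6 + 5 + 3·64 = 209.

209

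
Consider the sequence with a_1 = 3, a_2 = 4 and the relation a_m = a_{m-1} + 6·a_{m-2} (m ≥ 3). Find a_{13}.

1066978

Step forward from the initial values:
a_3 = 22;  a_4 = 46;  a_5 = 178;  …;  a_{10} = 38854;  a_{11} = 119122;  a_{12} = 352246;  a_{13} = 1066978.
(Characteristic roots are 3 and -2.)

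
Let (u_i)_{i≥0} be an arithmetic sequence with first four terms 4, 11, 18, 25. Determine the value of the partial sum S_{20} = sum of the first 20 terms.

1410

Common difference d = 7.
u_i = 4 + (i - 0)·7.
u_{19} = 137; S = 20·(4 + 137)/2 = 1410.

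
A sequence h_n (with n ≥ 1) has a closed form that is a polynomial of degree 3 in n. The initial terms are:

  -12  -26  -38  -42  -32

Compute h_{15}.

2158

1st diffs: -14, -12, -4, 10.
2nd diffs: 2, 8, 14.
3rd diffs: 6, 6 (constant).
So h_n = n^3 - 5n^2 - 6n - 2.
Evaluating at n = 15 gives h_{15} = 2158.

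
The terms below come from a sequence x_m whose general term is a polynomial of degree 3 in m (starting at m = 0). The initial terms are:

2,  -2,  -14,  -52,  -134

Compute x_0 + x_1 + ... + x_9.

-4900

1st diffs: -4, -12, -38, -82.
2nd diffs: -8, -26, -44.
3rd diffs: -18, -18 (constant).
So x_m = -3m^3 + 5m^2 - 6m + 2.
Continuing: …, -278, -502, -824, -1262, …, x_9 = -1834.
Summing m = 0..9 (10 terms) gives -4900.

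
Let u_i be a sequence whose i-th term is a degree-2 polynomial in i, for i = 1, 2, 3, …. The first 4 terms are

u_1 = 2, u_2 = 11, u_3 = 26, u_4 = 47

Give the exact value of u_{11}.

1st diffs: 9, 15, 21.
2nd diffs: 6, 6 (constant).
So u_i = 3i^2 - 1.
Evaluating at i = 11 gives u_{11} = 362.

362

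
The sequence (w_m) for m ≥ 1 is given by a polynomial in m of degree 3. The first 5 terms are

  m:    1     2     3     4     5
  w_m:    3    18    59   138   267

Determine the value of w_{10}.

2082

1st diffs: 15, 41, 79, 129.
2nd diffs: 26, 38, 50.
3rd diffs: 12, 12 (constant).
Newton forward-difference form: w_m = 3 + 15·C(m-1,1) + 26·C(m-1,2) + 12·C(m-1,3).
At m = 10: m-1 = 9, so w_{10} = 3 + 135 + 936 + 1008 = 2082.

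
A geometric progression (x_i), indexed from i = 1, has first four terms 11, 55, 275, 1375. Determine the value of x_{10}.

21484375

Common ratio r = 5.
x_i = 11·5^(i-1).
x_{10} = 11·5^9 = 21484375.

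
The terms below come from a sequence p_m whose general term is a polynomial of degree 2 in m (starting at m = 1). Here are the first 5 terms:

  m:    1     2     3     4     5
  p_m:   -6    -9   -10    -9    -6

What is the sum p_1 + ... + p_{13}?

1st diffs: -3, -1, 1, 3.
2nd diffs: 2, 2, 2 (constant).
So p_m = m^2 - 6m - 1.
Continuing: …, -1, 6, 15, 26, …, p_{13} = 90.
Summing m = 1..13 (13 terms) gives 260.

260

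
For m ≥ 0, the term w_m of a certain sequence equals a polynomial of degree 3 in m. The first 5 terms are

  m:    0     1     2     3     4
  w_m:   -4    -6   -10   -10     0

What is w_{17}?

3770

1st diffs: -2, -4, 0, 10.
2nd diffs: -2, 4, 10.
3rd diffs: 6, 6 (constant).
Newton forward-difference form: w_m = -4 + (-2)·C(m,1) + (-2)·C(m,2) + 6·C(m,3).
At m = 17: m = 17, so w_{17} = -4 - 34 - 272 + 4080 = 3770.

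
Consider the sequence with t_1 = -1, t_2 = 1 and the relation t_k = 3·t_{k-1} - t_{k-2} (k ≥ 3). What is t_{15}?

439204

Step forward from the initial values:
t_3 = 4, t_4 = 11, t_5 = 29, …, t_{12} = 24476, t_{13} = 64079, t_{14} = 167761, t_{15} = 439204.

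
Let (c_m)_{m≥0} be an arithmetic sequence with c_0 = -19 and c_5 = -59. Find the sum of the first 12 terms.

-756

Common difference d = (-59 - (-19)) / (5 - 0) = -8.
c_m = -19 + (m - 0)·(-8).
c_{11} = -107; S = 12·(-19 + (-107))/2 = -756.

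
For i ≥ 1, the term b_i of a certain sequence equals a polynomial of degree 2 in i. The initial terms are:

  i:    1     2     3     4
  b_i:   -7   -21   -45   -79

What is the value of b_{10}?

1st diffs: -14, -24, -34.
2nd diffs: -10, -10 (constant).
Newton forward-difference form: b_i = -7 + (-14)·C(i-1,1) + (-10)·C(i-1,2).
At i = 10: i-1 = 9, so b_{10} = -7 - 126 - 360 = -493.

-493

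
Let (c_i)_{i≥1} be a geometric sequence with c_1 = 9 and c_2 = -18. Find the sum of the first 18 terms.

Common ratio r = -2.
c_i = 9·(-2)^(i-1).
S = 9·((-2)^18 - 1)/(-2 - 1) = 9·(262144 - 1)/(-3) = -786429.

-786429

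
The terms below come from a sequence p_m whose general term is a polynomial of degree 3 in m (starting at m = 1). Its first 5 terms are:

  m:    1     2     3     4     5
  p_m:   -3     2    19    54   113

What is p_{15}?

3343

1st diffs: 5, 17, 35, 59.
2nd diffs: 12, 18, 24.
3rd diffs: 6, 6 (constant).
So p_m = m^3 - 2m - 2.
Evaluating at m = 15 gives p_{15} = 3343.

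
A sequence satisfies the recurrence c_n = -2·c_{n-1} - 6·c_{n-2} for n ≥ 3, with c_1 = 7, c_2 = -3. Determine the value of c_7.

1008

Step forward from the initial values:
c_3 = -36  c_4 = 90  c_5 = 36  c_6 = -612  c_7 = 1008.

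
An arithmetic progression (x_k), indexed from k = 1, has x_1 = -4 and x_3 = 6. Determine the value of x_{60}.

291

Common difference d = (6 - (-4)) / (3 - 1) = 5.
x_k = -4 + (k - 1)·5.
x_{60} = -4 + 59·5 = 291.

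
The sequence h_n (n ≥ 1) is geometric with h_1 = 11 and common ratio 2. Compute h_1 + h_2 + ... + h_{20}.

11534325

h_n = 11·2^(n-1).
S = 11·(2^20 - 1)/(2 - 1) = 11·(1048576 - 1)/(1) = 11534325.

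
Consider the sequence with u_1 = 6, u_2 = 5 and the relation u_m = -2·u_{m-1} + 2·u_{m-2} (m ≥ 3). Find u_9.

u_3 = 2; u_4 = 6; u_5 = -8; u_6 = 28; u_7 = -72; u_8 = 200; u_9 = -544.

-544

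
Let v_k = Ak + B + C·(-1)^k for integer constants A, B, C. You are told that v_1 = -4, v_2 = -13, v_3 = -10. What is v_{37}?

At k = 1, 2, 3: A + B - C = -4; 2A + B + C = -13; 3A + B - C = -10.
Subtracting the first from the second: A + 2C = -9.
Subtracting the second from the third: A - 2C = 3.
Solving: C = -3, A = -3, then B = -4.
Therefore v_{37} = -111 + (-4) + (-3)·(-1) = -112.

-112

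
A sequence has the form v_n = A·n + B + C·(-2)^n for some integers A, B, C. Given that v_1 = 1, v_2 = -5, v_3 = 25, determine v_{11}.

At n = 1, 2, 3: A + B - 2C = 1; 2A + B + 4C = -5; 3A + B - 8C = 25.
Subtracting the first from the second: A + 6C = -6.
Subtracting the second from the third: A - 12C = 30.
Solving: C = -2, A = 6, then B = -9.
Therefore v_{11} = 66 + (-9) + (-2)·(-2048) = 4153.

4153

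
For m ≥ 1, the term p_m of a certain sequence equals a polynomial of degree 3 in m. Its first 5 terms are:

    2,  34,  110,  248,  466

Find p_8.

1780

1st diffs: 32, 76, 138, 218.
2nd diffs: 44, 62, 80.
3rd diffs: 18, 18 (constant).
Newton forward-difference form: p_m = 2 + 32·C(m-1,1) + 44·C(m-1,2) + 18·C(m-1,3).
At m = 8: m-1 = 7, so p_8 = 2 + 224 + 924 + 630 = 1780.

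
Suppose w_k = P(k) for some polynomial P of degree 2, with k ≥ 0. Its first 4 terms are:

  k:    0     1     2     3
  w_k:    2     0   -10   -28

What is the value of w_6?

1st diffs: -2, -10, -18.
2nd diffs: -8, -8 (constant).
Newton forward-difference form: w_k = 2 + (-2)·C(k,1) + (-8)·C(k,2).
At k = 6: k = 6, so w_6 = 2 - 12 - 120 = -130.

-130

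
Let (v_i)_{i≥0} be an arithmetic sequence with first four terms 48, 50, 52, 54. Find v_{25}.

Common difference d = 2.
v_i = 48 + (i - 0)·2.
v_{25} = 48 + 25·2 = 98.

98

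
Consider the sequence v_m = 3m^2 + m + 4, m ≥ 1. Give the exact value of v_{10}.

314

v_{10} = 3·10^2 + 1·10 + 4 = 314.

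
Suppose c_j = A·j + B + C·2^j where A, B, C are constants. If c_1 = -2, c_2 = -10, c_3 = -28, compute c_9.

Plug in j = 1, 2, 3: A + B + 2C = -2; 2A + B + 4C = -10; 3A + B + 8C = -28.
Subtracting the first from the second: A + 2C = -8.
Subtracting the second from the third: A + 4C = -18.
Solving: C = -5, A = 2, then B = 6.
So c_j = 2·j + 6 + (-5)·2^j; at j=9 this is -2536.

-2536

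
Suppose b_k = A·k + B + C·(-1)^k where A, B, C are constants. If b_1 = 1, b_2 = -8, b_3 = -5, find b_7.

-17

The three given values yield: A + B - C = 1; 2A + B + C = -8; 3A + B - C = -5.
Subtracting the first from the second: A + 2C = -9.
Subtracting the second from the third: A - 2C = 3.
Solving: C = -3, A = -3, then B = 1.
Therefore b_7 = -21 + 1 + (-3)·(-1) = -17.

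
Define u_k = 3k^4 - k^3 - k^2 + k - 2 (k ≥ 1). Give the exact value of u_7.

6816

u_7 = 3·7^4 - 1·7^3 - 1·7^2 + 1·7 - 2 = 6816.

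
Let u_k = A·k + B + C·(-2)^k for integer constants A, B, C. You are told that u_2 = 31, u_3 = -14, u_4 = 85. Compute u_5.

-104

Plug in k = 2, 3, 4: 2A + B + 4C = 31; 3A + B - 8C = -14; 4A + B + 16C = 85.
Subtracting the first from the second: A - 12C = -45.
Subtracting the second from the third: A + 24C = 99.
Solving: C = 4, A = 3, then B = 9.
Hence u_5 = 3·5 + 9 + 4·(-32) = -104.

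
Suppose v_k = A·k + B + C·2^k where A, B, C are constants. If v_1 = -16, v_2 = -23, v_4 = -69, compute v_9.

The three given values yield: A + B + 2C = -16; 2A + B + 4C = -23; 4A + B + 16C = -69.
Subtracting the first from the second: A + 2C = -7.
Subtracting the second from the third: 2A + 12C = -46.
Solving: C = -4, A = 1, then B = -9.
Hence v_9 = 1·9 + (-9) + (-4)·512 = -2048.

-2048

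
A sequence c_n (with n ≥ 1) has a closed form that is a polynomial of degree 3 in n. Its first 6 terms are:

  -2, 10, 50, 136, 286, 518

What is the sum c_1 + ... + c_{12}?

1st diffs: 12, 40, 86, 150, 232.
2nd diffs: 28, 46, 64, 82.
3rd diffs: 18, 18, 18 (constant).
So c_n = 3n^3 - 4n^2 + 3n - 4.
Continuing: …, 850, 1300, 1886, 2626, …, c_{12} = 4640.
Summing n = 1..12 (12 terms) gives 15838.

15838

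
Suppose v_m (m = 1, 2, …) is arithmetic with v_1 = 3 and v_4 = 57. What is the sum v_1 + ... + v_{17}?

Common difference d = (57 - 3) / (4 - 1) = 18.
v_m = 3 + (m - 1)·18.
v_{17} = 291; S = 17·(3 + 291)/2 = 2499.

2499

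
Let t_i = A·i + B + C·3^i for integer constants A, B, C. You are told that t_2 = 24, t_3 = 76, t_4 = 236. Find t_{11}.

Write the equations: 2A + B + 9C = 24; 3A + B + 27C = 76; 4A + B + 81C = 236.
Subtracting the first from the second: A + 18C = 52.
Subtracting the second from the third: A + 54C = 160.
Solving: C = 3, A = -2, then B = 1.
Therefore t_{11} = -22 + 1 + 3·177147 = 531420.

531420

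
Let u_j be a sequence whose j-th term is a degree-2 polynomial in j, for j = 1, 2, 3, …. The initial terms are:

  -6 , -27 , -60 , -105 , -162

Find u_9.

-510

1st diffs: -21, -33, -45, -57.
2nd diffs: -12, -12, -12 (constant).
Newton forward-difference form: u_j = -6 + (-21)·C(j-1,1) + (-12)·C(j-1,2).
At j = 9: j-1 = 8, so u_9 = -6 - 168 - 336 = -510.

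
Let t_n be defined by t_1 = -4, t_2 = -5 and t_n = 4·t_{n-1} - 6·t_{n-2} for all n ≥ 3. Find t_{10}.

Applying the relation repeatedly:
t_3 = 4  t_4 = 46  t_5 = 160  t_6 = 364  t_7 = 496  t_8 = -200  t_9 = -3776  t_{10} = -13904.

-13904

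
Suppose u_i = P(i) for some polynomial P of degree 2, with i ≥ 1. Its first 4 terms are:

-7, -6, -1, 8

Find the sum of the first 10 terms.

455

1st diffs: 1, 5, 9.
2nd diffs: 4, 4 (constant).
Newton forward-difference form: u_i = -7 + 1·C(i-1,1) + 4·C(i-1,2).
Continuing: …, 21, 38, 59, 84, …, u_{10} = 146.
Summing i = 1..10 (10 terms) gives 455.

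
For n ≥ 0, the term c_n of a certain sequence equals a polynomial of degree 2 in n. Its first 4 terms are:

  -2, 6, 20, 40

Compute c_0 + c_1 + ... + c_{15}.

1st diffs: 8, 14, 20.
2nd diffs: 6, 6 (constant).
Newton forward-difference form: c_n = -2 + 8·C(n,1) + 6·C(n,2).
Continuing: …, 66, 98, 136, 180, …, c_{15} = 748.
Summing n = 0..15 (16 terms) gives 4288.

4288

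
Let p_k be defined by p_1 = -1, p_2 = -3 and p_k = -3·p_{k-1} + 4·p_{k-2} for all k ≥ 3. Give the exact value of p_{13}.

6710885

Step forward from the initial values:
p_3 = 5  p_4 = -27  p_5 = 101  …  p_{10} = -104859  p_{11} = 419429  p_{12} = -1677723  p_{13} = 6710885.
(Characteristic roots are 1 and -4.)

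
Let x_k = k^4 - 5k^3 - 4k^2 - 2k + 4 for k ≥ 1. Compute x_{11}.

x_{11} = 1·11^4 - 5·11^3 - 4·11^2 - 2·11 + 4 = 7484.

7484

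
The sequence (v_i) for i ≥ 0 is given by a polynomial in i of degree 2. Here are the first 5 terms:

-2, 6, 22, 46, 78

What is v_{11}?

526

1st diffs: 8, 16, 24, 32.
2nd diffs: 8, 8, 8 (constant).
Newton forward-difference form: v_i = -2 + 8·C(i,1) + 8·C(i,2).
At i = 11: i = 11, so v_{11} = -2 + 88 + 440 = 526.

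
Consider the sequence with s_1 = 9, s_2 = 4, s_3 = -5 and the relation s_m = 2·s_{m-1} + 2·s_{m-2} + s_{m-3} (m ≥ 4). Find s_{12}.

13137

Step forward from the initial values:
s_4 = 7, s_5 = 8, s_6 = 25, s_7 = 73, s_8 = 204, s_9 = 579, s_{10} = 1639, s_{11} = 4640, s_{12} = 13137.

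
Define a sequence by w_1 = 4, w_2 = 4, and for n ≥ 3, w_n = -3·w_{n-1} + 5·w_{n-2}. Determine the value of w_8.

-3244

w_3 = 8;  w_4 = -4;  w_5 = 52;  w_6 = -176;  w_7 = 788;  w_8 = -3244.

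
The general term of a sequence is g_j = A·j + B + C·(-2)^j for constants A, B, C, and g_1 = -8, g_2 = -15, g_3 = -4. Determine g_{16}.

Plug in j = 1, 2, 3: A + B - 2C = -8; 2A + B + 4C = -15; 3A + B - 8C = -4.
Subtracting the first from the second: A + 6C = -7.
Subtracting the second from the third: A - 12C = 11.
Solving: C = -1, A = -1, then B = -9.
Hence g_{16} = -1·16 + (-9) + (-1)·65536 = -65561.

-65561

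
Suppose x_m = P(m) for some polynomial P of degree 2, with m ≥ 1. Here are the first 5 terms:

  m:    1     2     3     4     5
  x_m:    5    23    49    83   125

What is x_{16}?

1st diffs: 18, 26, 34, 42.
2nd diffs: 8, 8, 8 (constant).
Newton forward-difference form: x_m = 5 + 18·C(m-1,1) + 8·C(m-1,2).
At m = 16: m-1 = 15, so x_{16} = 5 + 270 + 840 = 1115.

1115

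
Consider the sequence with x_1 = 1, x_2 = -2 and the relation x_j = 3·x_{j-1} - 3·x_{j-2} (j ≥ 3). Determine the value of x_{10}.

x_3 = -9;  x_4 = -21;  x_5 = -36;  x_6 = -45;  x_7 = -27;  x_8 = 54;  x_9 = 243;  x_{10} = 567.

567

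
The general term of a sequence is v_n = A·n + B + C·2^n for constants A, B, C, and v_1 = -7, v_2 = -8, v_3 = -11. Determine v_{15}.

-32759

The three given values yield: A + B + 2C = -7; 2A + B + 4C = -8; 3A + B + 8C = -11.
Subtracting the first from the second: A + 2C = -1.
Subtracting the second from the third: A + 4C = -3.
Solving: C = -1, A = 1, then B = -6.
So v_n = 1·n + (-6) + (-1)·2^n; at n=15 this is -32759.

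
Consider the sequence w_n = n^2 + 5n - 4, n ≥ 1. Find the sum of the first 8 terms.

352

Over n = 1..8: Σn = 36, Σn² = 204.
Total = (1)·204 + (5)·36 + (-4)·8 = 352.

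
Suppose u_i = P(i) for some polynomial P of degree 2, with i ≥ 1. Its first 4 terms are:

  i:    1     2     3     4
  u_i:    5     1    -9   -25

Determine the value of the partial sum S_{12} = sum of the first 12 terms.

1st diffs: -4, -10, -16.
2nd diffs: -6, -6 (constant).
Newton forward-difference form: u_i = 5 + (-4)·C(i-1,1) + (-6)·C(i-1,2).
Continuing: …, -47, -75, -109, -149, …, u_{12} = -369.
Summing i = 1..12 (12 terms) gives -1524.

-1524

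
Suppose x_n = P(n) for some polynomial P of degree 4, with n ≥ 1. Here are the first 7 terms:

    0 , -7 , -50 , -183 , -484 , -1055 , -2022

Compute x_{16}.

-61215

1st diffs: -7, -43, -133, -301, -571, -967.
2nd diffs: -36, -90, -168, -270, -396.
3rd diffs: -54, -78, -102, -126.
4th diffs: -24, -24, -24 (constant).
Newton forward-difference form: x_n = (-7)·C(n-1,1) + (-36)·C(n-1,2) + (-54)·C(n-1,3) + (-24)·C(n-1,4).
At n = 16: n-1 = 15, so x_{16} = -105 - 3780 - 24570 - 32760 = -61215.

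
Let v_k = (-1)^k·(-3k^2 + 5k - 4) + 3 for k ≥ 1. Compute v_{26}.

(-1)^26 = 1; -3k^2 + 5k - 4 at k=26 is -1902; so v_{26} = -1899.

-1899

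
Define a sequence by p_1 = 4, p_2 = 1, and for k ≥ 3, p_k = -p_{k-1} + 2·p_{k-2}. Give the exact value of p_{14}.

-8189

Compute successive terms:
p_3 = 7  p_4 = -5  p_5 = 19  …  p_{11} = 1027  p_{12} = -2045  p_{13} = 4099  p_{14} = -8189.
(Characteristic roots are 1 and -2.)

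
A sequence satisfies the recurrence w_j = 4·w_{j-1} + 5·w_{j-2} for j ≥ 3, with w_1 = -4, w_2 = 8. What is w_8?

Applying the relation repeatedly:
w_3 = 12, w_4 = 88, w_5 = 412, w_6 = 2088, w_7 = 10412, w_8 = 52088.
(Characteristic roots are 5 and -1.)

52088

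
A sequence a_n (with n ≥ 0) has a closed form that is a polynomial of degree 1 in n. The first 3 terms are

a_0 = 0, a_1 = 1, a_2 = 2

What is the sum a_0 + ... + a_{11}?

1st diffs: 1, 1 (constant).
So a_n = n.
Continuing: …, 3, 4, 5, 6, …, a_{11} = 11.
Summing n = 0..11 (12 terms) gives 66.

66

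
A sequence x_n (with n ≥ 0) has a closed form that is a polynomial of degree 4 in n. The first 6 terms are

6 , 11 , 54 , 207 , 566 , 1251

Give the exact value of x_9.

1st diffs: 5, 43, 153, 359, 685.
2nd diffs: 38, 110, 206, 326.
3rd diffs: 72, 96, 120.
4th diffs: 24, 24 (constant).
Newton forward-difference form: x_n = 6 + 5·C(n,1) + 38·C(n,2) + 72·C(n,3) + 24·C(n,4).
At n = 9: n = 9, so x_9 = 6 + 45 + 1368 + 6048 + 3024 = 10491.

10491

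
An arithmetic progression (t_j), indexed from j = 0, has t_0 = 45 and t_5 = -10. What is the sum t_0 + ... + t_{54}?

-13860

Common difference d = (-10 - 45) / (5 - 0) = -11.
t_j = 45 + (j - 0)·(-11).
t_{54} = -549; S = 55·(45 + (-549))/2 = -13860.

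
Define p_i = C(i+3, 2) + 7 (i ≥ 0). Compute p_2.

17

C(5, 2) = 10, so p_2 = 17.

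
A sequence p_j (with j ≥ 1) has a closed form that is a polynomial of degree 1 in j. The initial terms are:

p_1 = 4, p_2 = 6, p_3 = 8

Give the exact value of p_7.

16

1st diffs: 2, 2 (constant).
So p_j = 2j + 2.
Evaluating at j = 7 gives p_7 = 16.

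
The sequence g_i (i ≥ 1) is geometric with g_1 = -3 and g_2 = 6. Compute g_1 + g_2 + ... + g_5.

-33

Common ratio r = -2.
g_i = (-3)·(-2)^(i-1).
S = (-3)·((-2)^5 - 1)/(-2 - 1) = (-3)·(-32 - 1)/(-3) = -33.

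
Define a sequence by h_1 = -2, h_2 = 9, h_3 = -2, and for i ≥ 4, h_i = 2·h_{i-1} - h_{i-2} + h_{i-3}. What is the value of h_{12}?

Step forward from the initial values:
h_4 = -15, h_5 = -19, h_6 = -25, h_7 = -46, h_8 = -86, h_9 = -151, h_{10} = -262, h_{11} = -459, h_{12} = -807.

-807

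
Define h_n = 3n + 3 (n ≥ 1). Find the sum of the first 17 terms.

510

Over n = 1..17: Σn = 153.
Total = (3)·153 + (3)·17 = 510.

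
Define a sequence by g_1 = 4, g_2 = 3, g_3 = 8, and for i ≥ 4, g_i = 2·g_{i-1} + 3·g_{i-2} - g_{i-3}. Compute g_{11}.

Iterate the recurrence:
g_4 = 21; g_5 = 63; g_6 = 181; g_7 = 530; g_8 = 1540; g_9 = 4489; g_{10} = 13068; g_{11} = 38063.

38063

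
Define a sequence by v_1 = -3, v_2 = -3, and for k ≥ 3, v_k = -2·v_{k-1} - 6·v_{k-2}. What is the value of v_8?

Iterate the recurrence:
v_3 = 24, v_4 = -30, v_5 = -84, v_6 = 348, v_7 = -192, v_8 = -1704.

-1704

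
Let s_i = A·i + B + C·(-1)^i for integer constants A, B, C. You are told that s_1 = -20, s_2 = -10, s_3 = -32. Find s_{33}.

Write the equations: A + B - C = -20; 2A + B + C = -10; 3A + B - C = -32.
Subtracting the first from the second: A + 2C = 10.
Subtracting the second from the third: A - 2C = -22.
Solving: C = 8, A = -6, then B = -6.
Hence s_{33} = -6·33 + (-6) + 8·(-1) = -212.

-212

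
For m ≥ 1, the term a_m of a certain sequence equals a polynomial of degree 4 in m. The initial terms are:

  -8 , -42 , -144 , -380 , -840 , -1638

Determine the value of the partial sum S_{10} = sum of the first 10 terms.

-29678

1st diffs: -34, -102, -236, -460, -798.
2nd diffs: -68, -134, -224, -338.
3rd diffs: -66, -90, -114.
4th diffs: -24, -24 (constant).
So a_m = -m^4 - m^3 - 3m^2 - 3m.
Continuing: -2912, -4824, -7560, -11330.
Summing m = 1..10 (10 terms) gives -29678.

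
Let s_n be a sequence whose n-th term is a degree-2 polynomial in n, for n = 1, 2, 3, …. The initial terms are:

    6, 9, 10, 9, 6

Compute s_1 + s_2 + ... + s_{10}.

-45

1st diffs: 3, 1, -1, -3.
2nd diffs: -2, -2, -2 (constant).
Newton forward-difference form: s_n = 6 + 3·C(n-1,1) + (-2)·C(n-1,2).
Continuing: …, 1, -6, -15, -26, …, s_{10} = -39.
Summing n = 1..10 (10 terms) gives -45.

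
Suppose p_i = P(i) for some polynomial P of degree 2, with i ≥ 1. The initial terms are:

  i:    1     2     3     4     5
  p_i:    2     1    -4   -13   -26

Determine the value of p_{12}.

1st diffs: -1, -5, -9, -13.
2nd diffs: -4, -4, -4 (constant).
Newton forward-difference form: p_i = 2 + (-1)·C(i-1,1) + (-4)·C(i-1,2).
At i = 12: i-1 = 11, so p_{12} = 2 - 11 - 220 = -229.

-229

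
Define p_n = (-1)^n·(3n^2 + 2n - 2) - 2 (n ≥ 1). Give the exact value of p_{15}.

-705

(-1)^15 = -1; 3n^2 + 2n - 2 at n=15 is 703; so p_{15} = -705.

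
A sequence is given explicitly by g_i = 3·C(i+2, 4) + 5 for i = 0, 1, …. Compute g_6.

215

C(8, 4) = 70, so g_6 = 215.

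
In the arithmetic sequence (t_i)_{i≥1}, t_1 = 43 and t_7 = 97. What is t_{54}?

520

Common difference d = (97 - 43) / (7 - 1) = 9.
t_i = 43 + (i - 1)·9.
t_{54} = 43 + 53·9 = 520.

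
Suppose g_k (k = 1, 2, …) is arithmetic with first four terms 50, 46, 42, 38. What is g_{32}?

Common difference d = -4.
g_k = 50 + (k - 1)·(-4).
g_{32} = 50 + 31·(-4) = -74.

-74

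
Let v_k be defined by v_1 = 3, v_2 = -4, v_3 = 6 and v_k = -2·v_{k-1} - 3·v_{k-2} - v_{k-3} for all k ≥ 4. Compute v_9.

68

Iterate the recurrence:
v_4 = -3, v_5 = -8, v_6 = 19, v_7 = -11, v_8 = -27, v_9 = 68.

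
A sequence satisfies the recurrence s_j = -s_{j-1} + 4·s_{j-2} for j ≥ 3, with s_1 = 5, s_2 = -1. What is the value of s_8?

-1481

Iterate the recurrence:
s_3 = 21, s_4 = -25, s_5 = 109, s_6 = -209, s_7 = 645, s_8 = -1481.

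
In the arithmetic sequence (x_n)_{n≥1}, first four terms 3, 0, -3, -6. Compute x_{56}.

Common difference d = -3.
x_n = 3 + (n - 1)·(-3).
x_{56} = 3 + 55·(-3) = -162.

-162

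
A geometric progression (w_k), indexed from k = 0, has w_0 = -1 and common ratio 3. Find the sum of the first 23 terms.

-47071589413

w_k = (-1)·3^(k-0).
S = (-1)·(3^23 - 1)/(3 - 1) = (-1)·(94143178827 - 1)/(2) = -47071589413.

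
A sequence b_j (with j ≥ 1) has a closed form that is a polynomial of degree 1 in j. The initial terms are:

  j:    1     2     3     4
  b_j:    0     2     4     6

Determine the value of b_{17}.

1st diffs: 2, 2, 2 (constant).
So b_j = 2j - 2.
Evaluating at j = 17 gives b_{17} = 32.

32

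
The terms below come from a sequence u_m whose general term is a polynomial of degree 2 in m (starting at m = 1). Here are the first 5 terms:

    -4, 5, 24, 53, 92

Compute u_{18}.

1509

1st diffs: 9, 19, 29, 39.
2nd diffs: 10, 10, 10 (constant).
Newton forward-difference form: u_m = -4 + 9·C(m-1,1) + 10·C(m-1,2).
At m = 18: m-1 = 17, so u_{18} = -4 + 153 + 1360 = 1509.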